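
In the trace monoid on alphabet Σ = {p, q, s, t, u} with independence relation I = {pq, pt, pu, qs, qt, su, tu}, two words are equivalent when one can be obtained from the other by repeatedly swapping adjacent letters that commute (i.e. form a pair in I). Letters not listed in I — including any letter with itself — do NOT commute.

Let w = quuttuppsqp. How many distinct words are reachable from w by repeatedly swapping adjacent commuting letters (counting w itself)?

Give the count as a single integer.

0(q) covers ∅
1(u) covers 0:q
2(u) covers 1:u
3(t) covers ∅
4(t) covers 3:t
5(u) covers 2:u
6(p) covers ∅
7(p) covers 6:p
8(s) covers 4:t, 7:p
9(q) covers 5:u
10(p) covers 8:s
floor of heap: 0:q, 3:t, 6:p
completions by unplaced set U, small U first (add the entries for U minus each lowest piece of U):
  |U|=1: {9}:1  {10}:1
  |U|=2: {5,9}:1  {8,10}:1  {9,10}:2
  |U|=3: {2,5,9}:1  {4,8,10}:1  {5,9,10}:3  {7,8,10}:1  {8,9,10}:3
  |U|=4: {1,2,5,9}:1  {2,5,9,10}:4  {3,4,8,10}:1  {4,7,8,10}:2  {4,8,9,10}:4  {5,8,9,10}:6  {6,7,8,10}:1  {7,8,9,10}:4
  |U|=5: {0,1,2,5,9}:1  {1,2,5,9,10}:5  {2,5,8,9,10}:10  {3,4,7,8,10}:3  {3,4,8,9,10}:5  {4,5,8,9,10}:10  {4,6,7,8,10}:3  {4,7,8,9,10}:10  {5,7,8,9,10}:10  {6,7,8,9,10}:5
  |U|=6: {0,1,2,5,9,10}:6  {1,2,5,8,9,10}:15  {2,4,5,8,9,10}:20  {2,5,7,8,9,10}:20  {3,4,5,8,9,10}:15  {3,4,6,7,8,10}:6  {3,4,7,8,9,10}:18  {4,5,7,8,9,10}:30  {4,6,7,8,9,10}:18  {5,6,7,8,9,10}:15
  |U|=7: {0,1,2,5,8,9,10}:21  {1,2,4,5,8,9,10}:35  {1,2,5,7,8,9,10}:35  {2,3,4,5,8,9,10}:35  {2,4,5,7,8,9,10}:70  {2,5,6,7,8,9,10}:35  {3,4,5,7,8,9,10}:63  {3,4,6,7,8,9,10}:42  {4,5,6,7,8,9,10}:63
  |U|=8: {0,1,2,4,5,8,9,10}:56  {0,1,2,5,7,8,9,10}:56  {1,2,3,4,5,8,9,10}:70  {1,2,4,5,7,8,9,10}:140  {1,2,5,6,7,8,9,10}:70  {2,3,4,5,7,8,9,10}:168  {2,4,5,6,7,8,9,10}:168  {3,4,5,6,7,8,9,10}:168
  |U|=9: {0,1,2,3,4,5,8,9,10}:126  {0,1,2,4,5,7,8,9,10}:252  {0,1,2,5,6,7,8,9,10}:126  {1,2,3,4,5,7,8,9,10}:378  {1,2,4,5,6,7,8,9,10}:378  {2,3,4,5,6,7,8,9,10}:504
  start at 0(q): 1260
  start at 3(t): 756
  start at 6(p): 756
sum over floor = 2772

2772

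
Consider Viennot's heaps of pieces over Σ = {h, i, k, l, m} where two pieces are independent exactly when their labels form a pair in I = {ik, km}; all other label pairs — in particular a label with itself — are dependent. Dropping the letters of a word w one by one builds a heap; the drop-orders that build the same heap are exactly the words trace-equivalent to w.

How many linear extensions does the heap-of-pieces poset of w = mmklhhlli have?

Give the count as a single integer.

0(m) covers ∅
1(m) covers 0:m
2(k) covers ∅
3(l) covers 1:m, 2:k
4(h) covers 3:l
5(h) covers 4:h
6(l) covers 5:h
7(l) covers 6:l
8(i) covers 7:l
floor of heap: 0:m, 2:k
completions by unplaced set U, small U first (add the entries for U minus each lowest piece of U):
  |U|=1: {8}:1
  |U|=2: {7,8}:1
  |U|=3: {6,7,8}:1
  |U|=4: {5,6,7,8}:1
  |U|=5: {4,5,6,7,8}:1
  |U|=6: {3,4,5,6,7,8}:1
  |U|=7: {1,3,4,5,6,7,8}:1  {2,3,4,5,6,7,8}:1
  start at 0(m): 2
  start at 2(k): 1
sum over floor = 3

3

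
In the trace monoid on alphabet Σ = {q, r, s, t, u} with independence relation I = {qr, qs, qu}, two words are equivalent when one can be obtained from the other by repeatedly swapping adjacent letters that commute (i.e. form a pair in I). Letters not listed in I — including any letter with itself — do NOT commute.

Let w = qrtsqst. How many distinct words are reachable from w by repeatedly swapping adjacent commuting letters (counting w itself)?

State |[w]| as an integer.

#0=q has no predecessor
#1=r has no predecessor
#2=t depends on [0:q, 1:r]
#3=s depends on [2:t]
#4=q depends on [2:t]
#5=s depends on [3:s]
#6=t depends on [4:q, 5:s]
sources: [0:q, 1:r]
N(rest) = Σ N(rest − s) over sources s of rest; N(one piece) = 1:
  size 1 → [6]=1
  size 2 → [4,6]=1  [5,6]=1
  size 3 → [3,5,6]=1  [4,5,6]=2
  size 4 → [3,4,5,6]=3
  size 5 → [2,3,4,5,6]=3
  first=0(q) contributes 3
  first=1(r) contributes 3
|[w]| = 6

6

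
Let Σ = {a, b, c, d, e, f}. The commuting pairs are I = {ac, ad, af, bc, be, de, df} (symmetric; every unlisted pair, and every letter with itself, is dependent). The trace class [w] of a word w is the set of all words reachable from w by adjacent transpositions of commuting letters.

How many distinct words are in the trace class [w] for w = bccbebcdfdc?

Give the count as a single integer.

drop 0:b onto floor
drop 1:c onto floor
drop 2:c onto {1:c}
drop 3:b onto {0:b}
drop 4:e onto {2:c}
drop 5:b onto {3:b}
drop 6:c onto {4:e}
drop 7:d onto {5:b, 6:c}
drop 8:f onto {5:b, 6:c}
drop 9:d onto {7:d}
drop 10:c onto {8:f, 9:d}
ground layer = {0:b, 1:c}
drop-orders for the pieces not yet dropped (sum over which currently-grounded one goes next):
  1 to go: {10} 1
  2 to go: {8,10} 1  {9,10} 1
  3 to go: {7,9,10} 1  {8,9,10} 2
  4 to go: {7,8,9,10} 3
  5 to go: {5,7,8,9,10} 3  {6,7,8,9,10} 3
  6 to go: {3,5,7,8,9,10} 3  {4,6,7,8,9,10} 3  {5,6,7,8,9,10} 6
  7 to go: {0,3,5,7,8,9,10} 3  {2,4,6,7,8,9,10} 3  {3,5,6,7,8,9,10} 9  {4,5,6,7,8,9,10} 9
  8 to go: {0,3,5,6,7,8,9,10} 12  {1,2,4,6,7,8,9,10} 3  {2,4,5,6,7,8,9,10} 12  {3,4,5,6,7,8,9,10} 18
  9 to go: {0,3,4,5,6,7,8,9,10} 30  {1,2,4,5,6,7,8,9,10} 15  {2,3,4,5,6,7,8,9,10} 30
  if 0:b drops first: 45 orders
  if 1:c drops first: 60 orders
heap linearizations: 105

105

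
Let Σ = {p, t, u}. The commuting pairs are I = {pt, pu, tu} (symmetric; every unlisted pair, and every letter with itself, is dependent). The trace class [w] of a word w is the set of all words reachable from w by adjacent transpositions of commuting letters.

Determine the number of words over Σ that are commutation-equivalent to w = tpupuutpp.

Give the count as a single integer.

1260

#0=t has no predecessor
#1=p has no predecessor
#2=u has no predecessor
#3=p depends on [1:p]
#4=u depends on [2:u]
#5=u depends on [4:u]
#6=t depends on [0:t]
#7=p depends on [3:p]
#8=p depends on [7:p]
sources: [0:t, 1:p, 2:u]
N(rest) = Σ N(rest − s) over sources s of rest; N(one piece) = 1:
  size 1 → [5]=1  [6]=1  [8]=1
  size 2 → [0,6]=1  [4,5]=1  [5,6]=2  [5,8]=2  [6,8]=2  [7,8]=1
  size 3 → [0,5,6]=3  [0,6,8]=3  [2,4,5]=1  [3,7,8]=1  [4,5,6]=3  [4,5,8]=3  [5,6,8]=6  [5,7,8]=3  [6,7,8]=3
  size 4 → [0,4,5,6]=6  [0,5,6,8]=12  [0,6,7,8]=6  [1,3,7,8]=1  [2,4,5,6]=4  [2,4,5,8]=4  [3,5,7,8]=4  [3,6,7,8]=4  [4,5,6,8]=12  [4,5,7,8]=6  [5,6,7,8]=12
  size 5 → [0,2,4,5,6]=10  [0,3,6,7,8]=10  [0,4,5,6,8]=30  [0,5,6,7,8]=30  [1,3,5,7,8]=5  [1,3,6,7,8]=5  [2,4,5,6,8]=20  [2,4,5,7,8]=10  [3,4,5,7,8]=10  [3,5,6,7,8]=20  [4,5,6,7,8]=30
  size 6 → [0,1,3,6,7,8]=15  [0,2,4,5,6,8]=60  [0,3,5,6,7,8]=60  [0,4,5,6,7,8]=90  [1,3,4,5,7,8]=15  [1,3,5,6,7,8]=30  [2,3,4,5,7,8]=20  [2,4,5,6,7,8]=60  [3,4,5,6,7,8]=60
  size 7 → [0,1,3,5,6,7,8]=105  [0,2,4,5,6,7,8]=210  [0,3,4,5,6,7,8]=210  [1,2,3,4,5,7,8]=35  [1,3,4,5,6,7,8]=105  [2,3,4,5,6,7,8]=140
  first=0(t) contributes 280
  first=1(p) contributes 560
  first=2(u) contributes 420
|[w]| = 1260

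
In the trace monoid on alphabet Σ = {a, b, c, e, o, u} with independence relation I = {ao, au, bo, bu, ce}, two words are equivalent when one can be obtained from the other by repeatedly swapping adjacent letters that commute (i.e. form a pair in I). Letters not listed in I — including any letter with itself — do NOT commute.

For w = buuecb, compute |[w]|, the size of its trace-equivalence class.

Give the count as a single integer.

6

#0=b has no predecessor
#1=u has no predecessor
#2=u depends on [1:u]
#3=e depends on [0:b, 2:u]
#4=c depends on [0:b, 2:u]
#5=b depends on [3:e, 4:c]
sources: [0:b, 1:u]
N(rest) = Σ N(rest − s) over sources s of rest; N(one piece) = 1:
  size 1 → [5]=1
  size 2 → [3,5]=1  [4,5]=1
  size 3 → [3,4,5]=2
  size 4 → [0,3,4,5]=2  [2,3,4,5]=2
  first=0(b) contributes 2
  first=1(u) contributes 4
|[w]| = 6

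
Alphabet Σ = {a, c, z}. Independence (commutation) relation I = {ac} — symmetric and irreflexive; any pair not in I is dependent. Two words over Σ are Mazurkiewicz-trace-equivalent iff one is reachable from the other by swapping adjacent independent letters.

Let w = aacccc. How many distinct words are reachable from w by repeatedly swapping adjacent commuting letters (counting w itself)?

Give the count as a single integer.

piece 0:a — minimal
piece 1:a rests on {0:a}
piece 2:c — minimal
piece 3:c rests on {2:c}
piece 4:c rests on {3:c}
piece 5:c rests on {4:c}
minimal pieces: {0:a, 2:c}
ways to finish when only these pieces remain (= sum over removing one remaining piece with nothing left below it):
  1 left: {1}→1  {5}→1
  2 left: {0,1}→1  {1,5}→2  {4,5}→1
  3 left: {0,1,5}→3  {1,4,5}→3  {3,4,5}→1
  4 left: {0,1,4,5}→6  {1,3,4,5}→4  {2,3,4,5}→1
  placing 0:a first → 5 extensions
  placing 2:c first → 10 extensions
total linear extensions = 15

15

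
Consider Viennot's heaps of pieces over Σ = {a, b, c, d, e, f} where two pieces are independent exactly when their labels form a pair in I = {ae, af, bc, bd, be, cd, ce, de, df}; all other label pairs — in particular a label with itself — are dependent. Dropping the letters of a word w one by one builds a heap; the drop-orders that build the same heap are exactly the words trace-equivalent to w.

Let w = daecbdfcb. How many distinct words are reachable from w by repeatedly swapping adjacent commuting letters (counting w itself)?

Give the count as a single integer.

132

0(d) covers ∅
1(a) covers 0:d
2(e) covers ∅
3(c) covers 1:a
4(b) covers 1:a
5(d) covers 1:a
6(f) covers 2:e, 3:c, 4:b
7(c) covers 6:f
8(b) covers 6:f
floor of heap: 0:d, 2:e
completions by unplaced set U, small U first (add the entries for U minus each lowest piece of U):
  |U|=1: {5}:1  {7}:1  {8}:1
  |U|=2: {5,7}:2  {5,8}:2  {7,8}:2
  |U|=3: {5,7,8}:6  {6,7,8}:2
  |U|=4: {2,6,7,8}:2  {3,6,7,8}:2  {4,6,7,8}:2  {5,6,7,8}:8
  |U|=5: {2,3,6,7,8}:4  {2,4,6,7,8}:4  {2,5,6,7,8}:10  {3,4,6,7,8}:4  {3,5,6,7,8}:10  {4,5,6,7,8}:10
  |U|=6: {2,3,4,6,7,8}:12  {2,3,5,6,7,8}:24  {2,4,5,6,7,8}:24  {3,4,5,6,7,8}:24
  |U|=7: {1,3,4,5,6,7,8}:24  {2,3,4,5,6,7,8}:84
  start at 0(d): 108
  start at 2(e): 24
sum over floor = 132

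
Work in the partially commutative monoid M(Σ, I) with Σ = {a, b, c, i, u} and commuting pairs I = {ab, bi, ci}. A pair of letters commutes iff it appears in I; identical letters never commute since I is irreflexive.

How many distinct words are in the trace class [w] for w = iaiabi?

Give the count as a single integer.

6

piece 0:i — minimal
piece 1:a rests on {0:i}
piece 2:i rests on {1:a}
piece 3:a rests on {2:i}
piece 4:b — minimal
piece 5:i rests on {3:a}
minimal pieces: {0:i, 4:b}
ways to finish when only these pieces remain (= sum over removing one remaining piece with nothing left below it):
  1 left: {4}→1  {5}→1
  2 left: {3,5}→1  {4,5}→2
  3 left: {2,3,5}→1  {3,4,5}→3
  4 left: {1,2,3,5}→1  {2,3,4,5}→4
  placing 0:i first → 5 extensions
  placing 4:b first → 1 extensions
total linear extensions = 6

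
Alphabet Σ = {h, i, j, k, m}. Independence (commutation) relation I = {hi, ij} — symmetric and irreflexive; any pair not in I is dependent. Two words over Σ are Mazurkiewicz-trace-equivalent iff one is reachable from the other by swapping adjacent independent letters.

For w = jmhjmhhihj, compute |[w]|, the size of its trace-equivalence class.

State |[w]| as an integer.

#0=j has no predecessor
#1=m depends on [0:j]
#2=h depends on [1:m]
#3=j depends on [2:h]
#4=m depends on [3:j]
#5=h depends on [4:m]
#6=h depends on [5:h]
#7=i depends on [4:m]
#8=h depends on [6:h]
#9=j depends on [8:h]
sources: [0:j]
N(rest) = Σ N(rest − s) over sources s of rest; N(one piece) = 1:
  size 1 → [7]=1  [9]=1
  size 2 → [7,9]=2  [8,9]=1
  size 3 → [6,8,9]=1  [7,8,9]=3
  size 4 → [5,6,8,9]=1  [6,7,8,9]=4
  size 5 → [5,6,7,8,9]=5
  size 6 → [4,5,6,7,8,9]=5
  size 7 → [3,4,5,6,7,8,9]=5
  size 8 → [2,3,4,5,6,7,8,9]=5
  first=0(j) contributes 5

5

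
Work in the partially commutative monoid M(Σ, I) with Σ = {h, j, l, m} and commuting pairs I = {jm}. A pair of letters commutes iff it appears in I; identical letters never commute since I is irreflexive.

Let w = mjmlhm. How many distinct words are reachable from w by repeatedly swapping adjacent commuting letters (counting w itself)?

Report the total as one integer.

3

drop 0:m onto floor
drop 1:j onto floor
drop 2:m onto {0:m}
drop 3:l onto {1:j, 2:m}
drop 4:h onto {3:l}
drop 5:m onto {4:h}
ground layer = {0:m, 1:j}
drop-orders for the pieces not yet dropped (sum over which currently-grounded one goes next):
  1 to go: {5} 1
  2 to go: {4,5} 1
  3 to go: {3,4,5} 1
  4 to go: {1,3,4,5} 1  {2,3,4,5} 1
  if 0:m drops first: 2 orders
  if 1:j drops first: 1 orders
heap linearizations: 3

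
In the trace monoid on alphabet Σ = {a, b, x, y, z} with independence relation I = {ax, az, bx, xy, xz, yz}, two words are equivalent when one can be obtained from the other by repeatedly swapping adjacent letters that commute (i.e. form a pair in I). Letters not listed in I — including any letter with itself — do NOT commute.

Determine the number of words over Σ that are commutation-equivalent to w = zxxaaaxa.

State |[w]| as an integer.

drop 0:z onto floor
drop 1:x onto floor
drop 2:x onto {1:x}
drop 3:a onto floor
drop 4:a onto {3:a}
drop 5:a onto {4:a}
drop 6:x onto {2:x}
drop 7:a onto {5:a}
ground layer = {0:z, 1:x, 3:a}
drop-orders for the pieces not yet dropped (sum over which currently-grounded one goes next):
  1 to go: {0} 1  {6} 1  {7} 1
  2 to go: {0,6} 2  {0,7} 2  {2,6} 1  {5,7} 1  {6,7} 2
  3 to go: {0,2,6} 3  {0,5,7} 3  {0,6,7} 6  {1,2,6} 1  {2,6,7} 3  {4,5,7} 1  {5,6,7} 3
  4 to go: {0,1,2,6} 4  {0,2,6,7} 12  {0,4,5,7} 4  {0,5,6,7} 12  {1,2,6,7} 4  {2,5,6,7} 6  {3,4,5,7} 1  {4,5,6,7} 4
  5 to go: {0,1,2,6,7} 20  {0,2,5,6,7} 30  {0,3,4,5,7} 5  {0,4,5,6,7} 20  {1,2,5,6,7} 10  {2,4,5,6,7} 10  {3,4,5,6,7} 5
  6 to go: {0,1,2,5,6,7} 60  {0,2,4,5,6,7} 60  {0,3,4,5,6,7} 30  {1,2,4,5,6,7} 20  {2,3,4,5,6,7} 15
  if 0:z drops first: 35 orders
  if 1:x drops first: 105 orders
  if 3:a drops first: 140 orders
heap linearizations: 280

280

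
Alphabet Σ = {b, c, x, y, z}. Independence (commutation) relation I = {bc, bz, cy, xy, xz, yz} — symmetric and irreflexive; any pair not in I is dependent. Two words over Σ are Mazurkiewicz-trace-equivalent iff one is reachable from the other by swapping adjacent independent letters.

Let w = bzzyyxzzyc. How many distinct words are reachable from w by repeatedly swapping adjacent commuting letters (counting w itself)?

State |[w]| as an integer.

799

piece 0:b — minimal
piece 1:z — minimal
piece 2:z rests on {1:z}
piece 3:y rests on {0:b}
piece 4:y rests on {3:y}
piece 5:x rests on {0:b}
piece 6:z rests on {2:z}
piece 7:z rests on {6:z}
piece 8:y rests on {4:y}
piece 9:c rests on {5:x, 7:z}
minimal pieces: {0:b, 1:z}
ways to finish when only these pieces remain (= sum over removing one remaining piece with nothing left below it):
  1 left: {8}→1  {9}→1
  2 left: {4,8}→1  {5,9}→1  {7,9}→1  {8,9}→2
  3 left: {3,4,8}→1  {4,8,9}→3  {5,7,9}→2  {5,8,9}→3  {6,7,9}→1  {7,8,9}→3
  4 left: {2,6,7,9}→1  {3,4,8,9}→4  {4,5,8,9}→6  {4,7,8,9}→6  {5,6,7,9}→3  {5,7,8,9}→8  {6,7,8,9}→4
  5 left: {1,2,6,7,9}→1  {2,5,6,7,9}→4  {2,6,7,8,9}→5  {3,4,5,8,9}→10  {3,4,7,8,9}→10  {4,5,7,8,9}→20  {4,6,7,8,9}→10  {5,6,7,8,9}→15
  6 left: {0,3,4,5,8,9}→10  {1,2,5,6,7,9}→5  {1,2,6,7,8,9}→6  {2,4,6,7,8,9}→15  {2,5,6,7,8,9}→24  {3,4,5,7,8,9}→40  {3,4,6,7,8,9}→20  {4,5,6,7,8,9}→45
  7 left: {0,3,4,5,7,8,9}→50  {1,2,4,6,7,8,9}→21  {1,2,5,6,7,8,9}→35  {2,3,4,6,7,8,9}→35  {2,4,5,6,7,8,9}→84  {3,4,5,6,7,8,9}→105
  8 left: {0,3,4,5,6,7,8,9}→155  {1,2,3,4,6,7,8,9}→56  {1,2,4,5,6,7,8,9}→140  {2,3,4,5,6,7,8,9}→224
  placing 0:b first → 420 extensions
  placing 1:z first → 379 extensions
total linear extensions = 799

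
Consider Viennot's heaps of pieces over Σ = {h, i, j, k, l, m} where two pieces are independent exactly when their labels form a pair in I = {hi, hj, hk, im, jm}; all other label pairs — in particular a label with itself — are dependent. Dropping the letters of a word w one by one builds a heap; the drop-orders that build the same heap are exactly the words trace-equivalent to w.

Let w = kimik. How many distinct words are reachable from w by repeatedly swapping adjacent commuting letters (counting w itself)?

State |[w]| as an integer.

drop 0:k onto floor
drop 1:i onto {0:k}
drop 2:m onto {0:k}
drop 3:i onto {1:i}
drop 4:k onto {2:m, 3:i}
ground layer = {0:k}
drop-orders for the pieces not yet dropped (sum over which currently-grounded one goes next):
  1 to go: {4} 1
  2 to go: {2,4} 1  {3,4} 1
  3 to go: {1,3,4} 1  {2,3,4} 2
  if 0:k drops first: 3 orders

3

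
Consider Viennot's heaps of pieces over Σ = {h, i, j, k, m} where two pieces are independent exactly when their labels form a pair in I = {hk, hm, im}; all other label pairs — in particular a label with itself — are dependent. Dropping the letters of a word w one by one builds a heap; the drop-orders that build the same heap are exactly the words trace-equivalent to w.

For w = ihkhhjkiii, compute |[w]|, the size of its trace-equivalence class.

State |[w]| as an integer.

4

drop 0:i onto floor
drop 1:h onto {0:i}
drop 2:k onto {0:i}
drop 3:h onto {1:h}
drop 4:h onto {3:h}
drop 5:j onto {2:k, 4:h}
drop 6:k onto {5:j}
drop 7:i onto {6:k}
drop 8:i onto {7:i}
drop 9:i onto {8:i}
ground layer = {0:i}
drop-orders for the pieces not yet dropped (sum over which currently-grounded one goes next):
  1 to go: {9} 1
  2 to go: {8,9} 1
  3 to go: {7,8,9} 1
  4 to go: {6,7,8,9} 1
  5 to go: {5,6,7,8,9} 1
  6 to go: {2,5,6,7,8,9} 1  {4,5,6,7,8,9} 1
  7 to go: {2,4,5,6,7,8,9} 2  {3,4,5,6,7,8,9} 1
  8 to go: {1,3,4,5,6,7,8,9} 1  {2,3,4,5,6,7,8,9} 3
  if 0:i drops first: 4 orders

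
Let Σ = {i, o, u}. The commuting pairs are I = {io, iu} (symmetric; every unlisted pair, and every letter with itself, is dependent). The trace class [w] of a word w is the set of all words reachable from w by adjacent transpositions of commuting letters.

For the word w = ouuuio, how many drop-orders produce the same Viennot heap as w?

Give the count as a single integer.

6

piece 0:o — minimal
piece 1:u rests on {0:o}
piece 2:u rests on {1:u}
piece 3:u rests on {2:u}
piece 4:i — minimal
piece 5:o rests on {3:u}
minimal pieces: {0:o, 4:i}
ways to finish when only these pieces remain (= sum over removing one remaining piece with nothing left below it):
  1 left: {4}→1  {5}→1
  2 left: {3,5}→1  {4,5}→2
  3 left: {2,3,5}→1  {3,4,5}→3
  4 left: {1,2,3,5}→1  {2,3,4,5}→4
  placing 0:o first → 5 extensions
  placing 4:i first → 1 extensions
total linear extensions = 6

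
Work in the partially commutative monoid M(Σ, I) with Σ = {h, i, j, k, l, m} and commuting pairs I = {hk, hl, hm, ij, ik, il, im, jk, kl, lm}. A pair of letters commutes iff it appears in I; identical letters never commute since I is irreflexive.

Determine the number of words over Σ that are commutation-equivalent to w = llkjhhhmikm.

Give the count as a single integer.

175

piece 0:l — minimal
piece 1:l rests on {0:l}
piece 2:k — minimal
piece 3:j rests on {1:l}
piece 4:h rests on {3:j}
piece 5:h rests on {4:h}
piece 6:h rests on {5:h}
piece 7:m rests on {2:k, 3:j}
piece 8:i rests on {6:h}
piece 9:k rests on {7:m}
piece 10:m rests on {9:k}
minimal pieces: {0:l, 2:k}
ways to finish when only these pieces remain (= sum over removing one remaining piece with nothing left below it):
  1 left: {8}→1  {10}→1
  2 left: {6,8}→1  {8,10}→2  {9,10}→1
  3 left: {5,6,8}→1  {6,8,10}→3  {7,9,10}→1  {8,9,10}→3
  4 left: {2,7,9,10}→1  {4,5,6,8}→1  {5,6,8,10}→4  {6,8,9,10}→6  {7,8,9,10}→4
  5 left: {2,7,8,9,10}→5  {4,5,6,8,10}→5  {5,6,8,9,10}→10  {6,7,8,9,10}→10
  6 left: {2,6,7,8,9,10}→15  {4,5,6,8,9,10}→15  {5,6,7,8,9,10}→20
  7 left: {2,5,6,7,8,9,10}→35  {4,5,6,7,8,9,10}→35
  8 left: {2,4,5,6,7,8,9,10}→70  {3,4,5,6,7,8,9,10}→35
  9 left: {1,3,4,5,6,7,8,9,10}→35  {2,3,4,5,6,7,8,9,10}→105
  placing 0:l first → 140 extensions
  placing 2:k first → 35 extensions
total linear extensions = 175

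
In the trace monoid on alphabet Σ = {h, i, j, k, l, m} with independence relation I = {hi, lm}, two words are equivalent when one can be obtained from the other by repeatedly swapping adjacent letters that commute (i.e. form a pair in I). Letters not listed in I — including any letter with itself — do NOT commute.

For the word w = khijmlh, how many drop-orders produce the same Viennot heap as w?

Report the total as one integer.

4

#0=k has no predecessor
#1=h depends on [0:k]
#2=i depends on [0:k]
#3=j depends on [1:h, 2:i]
#4=m depends on [3:j]
#5=l depends on [3:j]
#6=h depends on [4:m, 5:l]
sources: [0:k]
N(rest) = Σ N(rest − s) over sources s of rest; N(one piece) = 1:
  size 1 → [6]=1
  size 2 → [4,6]=1  [5,6]=1
  size 3 → [4,5,6]=2
  size 4 → [3,4,5,6]=2
  size 5 → [1,3,4,5,6]=2  [2,3,4,5,6]=2
  first=0(k) contributes 4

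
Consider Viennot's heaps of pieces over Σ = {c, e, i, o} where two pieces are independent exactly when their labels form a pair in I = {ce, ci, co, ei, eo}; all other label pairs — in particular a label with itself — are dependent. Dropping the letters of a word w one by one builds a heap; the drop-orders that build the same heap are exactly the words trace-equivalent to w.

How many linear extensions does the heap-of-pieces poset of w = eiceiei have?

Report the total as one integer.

140

drop 0:e onto floor
drop 1:i onto floor
drop 2:c onto floor
drop 3:e onto {0:e}
drop 4:i onto {1:i}
drop 5:e onto {3:e}
drop 6:i onto {4:i}
ground layer = {0:e, 1:i, 2:c}
drop-orders for the pieces not yet dropped (sum over which currently-grounded one goes next):
  1 to go: {2} 1  {5} 1  {6} 1
  2 to go: {2,5} 2  {2,6} 2  {3,5} 1  {4,6} 1  {5,6} 2
  3 to go: {0,3,5} 1  {1,4,6} 1  {2,3,5} 3  {2,4,6} 3  {2,5,6} 6  {3,5,6} 3  {4,5,6} 3
  4 to go: {0,2,3,5} 4  {0,3,5,6} 4  {1,2,4,6} 4  {1,4,5,6} 4  {2,3,5,6} 12  {2,4,5,6} 12  {3,4,5,6} 6
  5 to go: {0,2,3,5,6} 20  {0,3,4,5,6} 10  {1,2,4,5,6} 20  {1,3,4,5,6} 10  {2,3,4,5,6} 30
  if 0:e drops first: 60 orders
  if 1:i drops first: 60 orders
  if 2:c drops first: 20 orders
heap linearizations: 140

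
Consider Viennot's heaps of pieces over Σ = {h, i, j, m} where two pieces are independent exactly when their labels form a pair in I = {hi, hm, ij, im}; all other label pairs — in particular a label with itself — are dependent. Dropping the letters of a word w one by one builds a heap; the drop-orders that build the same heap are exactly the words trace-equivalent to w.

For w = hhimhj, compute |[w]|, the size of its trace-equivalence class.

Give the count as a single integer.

drop 0:h onto floor
drop 1:h onto {0:h}
drop 2:i onto floor
drop 3:m onto floor
drop 4:h onto {1:h}
drop 5:j onto {3:m, 4:h}
ground layer = {0:h, 2:i, 3:m}
drop-orders for the pieces not yet dropped (sum over which currently-grounded one goes next):
  1 to go: {2} 1  {5} 1
  2 to go: {2,5} 2  {3,5} 1  {4,5} 1
  3 to go: {1,4,5} 1  {2,3,5} 3  {2,4,5} 3  {3,4,5} 2
  4 to go: {0,1,4,5} 1  {1,2,4,5} 4  {1,3,4,5} 3  {2,3,4,5} 8
  if 0:h drops first: 15 orders
  if 2:i drops first: 4 orders
  if 3:m drops first: 5 orders
heap linearizations: 24

24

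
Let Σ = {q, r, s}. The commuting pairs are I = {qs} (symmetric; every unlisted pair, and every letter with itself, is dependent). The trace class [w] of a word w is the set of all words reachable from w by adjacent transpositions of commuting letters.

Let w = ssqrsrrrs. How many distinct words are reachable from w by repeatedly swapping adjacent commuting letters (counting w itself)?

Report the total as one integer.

3

0(s) covers ∅
1(s) covers 0:s
2(q) covers ∅
3(r) covers 1:s, 2:q
4(s) covers 3:r
5(r) covers 4:s
6(r) covers 5:r
7(r) covers 6:r
8(s) covers 7:r
floor of heap: 0:s, 2:q
completions by unplaced set U, small U first (add the entries for U minus each lowest piece of U):
  |U|=1: {8}:1
  |U|=2: {7,8}:1
  |U|=3: {6,7,8}:1
  |U|=4: {5,6,7,8}:1
  |U|=5: {4,5,6,7,8}:1
  |U|=6: {3,4,5,6,7,8}:1
  |U|=7: {1,3,4,5,6,7,8}:1  {2,3,4,5,6,7,8}:1
  start at 0(s): 2
  start at 2(q): 1
sum over floor = 3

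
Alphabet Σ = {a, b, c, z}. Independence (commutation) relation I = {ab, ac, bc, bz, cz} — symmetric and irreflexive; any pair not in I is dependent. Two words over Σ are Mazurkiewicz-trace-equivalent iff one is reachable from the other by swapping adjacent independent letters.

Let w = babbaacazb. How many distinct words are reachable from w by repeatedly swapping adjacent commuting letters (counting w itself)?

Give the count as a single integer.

1260

#0=b has no predecessor
#1=a has no predecessor
#2=b depends on [0:b]
#3=b depends on [2:b]
#4=a depends on [1:a]
#5=a depends on [4:a]
#6=c has no predecessor
#7=a depends on [5:a]
#8=z depends on [7:a]
#9=b depends on [3:b]
sources: [0:b, 1:a, 6:c]
N(rest) = Σ N(rest − s) over sources s of rest; N(one piece) = 1:
  size 1 → [6]=1  [8]=1  [9]=1
  size 2 → [3,9]=1  [6,8]=2  [6,9]=2  [7,8]=1  [8,9]=2
  size 3 → [2,3,9]=1  [3,6,9]=3  [3,8,9]=3  [5,7,8]=1  [6,7,8]=3  [6,8,9]=6  [7,8,9]=3
  size 4 → [0,2,3,9]=1  [2,3,6,9]=4  [2,3,8,9]=4  [3,6,8,9]=12  [3,7,8,9]=6  [4,5,7,8]=1  [5,6,7,8]=4  [5,7,8,9]=4  [6,7,8,9]=12
  size 5 → [0,2,3,6,9]=5  [0,2,3,8,9]=5  [1,4,5,7,8]=1  [2,3,6,8,9]=20  [2,3,7,8,9]=10  [3,5,7,8,9]=10  [3,6,7,8,9]=30  [4,5,6,7,8]=5  [4,5,7,8,9]=5  [5,6,7,8,9]=20
  size 6 → [0,2,3,6,8,9]=30  [0,2,3,7,8,9]=15  [1,4,5,6,7,8]=6  [1,4,5,7,8,9]=6  [2,3,5,7,8,9]=20  [2,3,6,7,8,9]=60  [3,4,5,7,8,9]=15  [3,5,6,7,8,9]=60  [4,5,6,7,8,9]=30
  size 7 → [0,2,3,5,7,8,9]=35  [0,2,3,6,7,8,9]=105  [1,3,4,5,7,8,9]=21  [1,4,5,6,7,8,9]=42  [2,3,4,5,7,8,9]=35  [2,3,5,6,7,8,9]=140  [3,4,5,6,7,8,9]=105
  size 8 → [0,2,3,4,5,7,8,9]=70  [0,2,3,5,6,7,8,9]=280  [1,2,3,4,5,7,8,9]=56  [1,3,4,5,6,7,8,9]=168  [2,3,4,5,6,7,8,9]=280
  first=0(b) contributes 504
  first=1(a) contributes 630
  first=6(c) contributes 126
|[w]| = 1260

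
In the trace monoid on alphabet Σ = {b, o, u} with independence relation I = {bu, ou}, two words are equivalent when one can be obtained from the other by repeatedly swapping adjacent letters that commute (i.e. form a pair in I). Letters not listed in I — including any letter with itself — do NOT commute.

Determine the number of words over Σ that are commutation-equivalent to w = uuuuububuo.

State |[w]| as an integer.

120

drop 0:u onto floor
drop 1:u onto {0:u}
drop 2:u onto {1:u}
drop 3:u onto {2:u}
drop 4:u onto {3:u}
drop 5:b onto floor
drop 6:u onto {4:u}
drop 7:b onto {5:b}
drop 8:u onto {6:u}
drop 9:o onto {7:b}
ground layer = {0:u, 5:b}
drop-orders for the pieces not yet dropped (sum over which currently-grounded one goes next):
  1 to go: {8} 1  {9} 1
  2 to go: {6,8} 1  {7,9} 1  {8,9} 2
  3 to go: {4,6,8} 1  {5,7,9} 1  {6,8,9} 3  {7,8,9} 3
  4 to go: {3,4,6,8} 1  {4,6,8,9} 4  {5,7,8,9} 4  {6,7,8,9} 6
  5 to go: {2,3,4,6,8} 1  {3,4,6,8,9} 5  {4,6,7,8,9} 10  {5,6,7,8,9} 10
  6 to go: {1,2,3,4,6,8} 1  {2,3,4,6,8,9} 6  {3,4,6,7,8,9} 15  {4,5,6,7,8,9} 20
  7 to go: {0,1,2,3,4,6,8} 1  {1,2,3,4,6,8,9} 7  {2,3,4,6,7,8,9} 21  {3,4,5,6,7,8,9} 35
  8 to go: {0,1,2,3,4,6,8,9} 8  {1,2,3,4,6,7,8,9} 28  {2,3,4,5,6,7,8,9} 56
  if 0:u drops first: 84 orders
  if 5:b drops first: 36 orders
heap linearizations: 120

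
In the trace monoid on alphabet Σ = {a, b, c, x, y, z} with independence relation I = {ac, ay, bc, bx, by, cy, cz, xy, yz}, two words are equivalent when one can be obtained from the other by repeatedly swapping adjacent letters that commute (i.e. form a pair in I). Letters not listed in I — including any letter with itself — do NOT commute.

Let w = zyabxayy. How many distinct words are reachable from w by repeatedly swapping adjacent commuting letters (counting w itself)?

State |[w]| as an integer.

112

#0=z has no predecessor
#1=y has no predecessor
#2=a depends on [0:z]
#3=b depends on [2:a]
#4=x depends on [2:a]
#5=a depends on [3:b, 4:x]
#6=y depends on [1:y]
#7=y depends on [6:y]
sources: [0:z, 1:y]
N(rest) = Σ N(rest − s) over sources s of rest; N(one piece) = 1:
  size 1 → [5]=1  [7]=1
  size 2 → [3,5]=1  [4,5]=1  [5,7]=2  [6,7]=1
  size 3 → [1,6,7]=1  [3,4,5]=2  [3,5,7]=3  [4,5,7]=3  [5,6,7]=3
  size 4 → [1,5,6,7]=4  [2,3,4,5]=2  [3,4,5,7]=8  [3,5,6,7]=6  [4,5,6,7]=6
  size 5 → [0,2,3,4,5]=2  [1,3,5,6,7]=10  [1,4,5,6,7]=10  [2,3,4,5,7]=10  [3,4,5,6,7]=20
  size 6 → [0,2,3,4,5,7]=12  [1,3,4,5,6,7]=40  [2,3,4,5,6,7]=30
  first=0(z) contributes 70
  first=1(y) contributes 42
|[w]| = 112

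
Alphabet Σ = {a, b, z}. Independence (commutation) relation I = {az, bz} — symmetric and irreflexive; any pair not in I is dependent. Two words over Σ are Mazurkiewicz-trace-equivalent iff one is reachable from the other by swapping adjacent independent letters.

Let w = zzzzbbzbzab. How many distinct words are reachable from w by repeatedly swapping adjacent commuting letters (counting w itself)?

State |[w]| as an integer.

#0=z has no predecessor
#1=z depends on [0:z]
#2=z depends on [1:z]
#3=z depends on [2:z]
#4=b has no predecessor
#5=b depends on [4:b]
#6=z depends on [3:z]
#7=b depends on [5:b]
#8=z depends on [6:z]
#9=a depends on [7:b]
#10=b depends on [9:a]
sources: [0:z, 4:b]
N(rest) = Σ N(rest − s) over sources s of rest; N(one piece) = 1:
  size 1 → [8]=1  [10]=1
  size 2 → [6,8]=1  [8,10]=2  [9,10]=1
  size 3 → [3,6,8]=1  [6,8,10]=3  [7,9,10]=1  [8,9,10]=3
  size 4 → [2,3,6,8]=1  [3,6,8,10]=4  [5,7,9,10]=1  [6,8,9,10]=6  [7,8,9,10]=4
  size 5 → [1,2,3,6,8]=1  [2,3,6,8,10]=5  [3,6,8,9,10]=10  [4,5,7,9,10]=1  [5,7,8,9,10]=5  [6,7,8,9,10]=10
  size 6 → [0,1,2,3,6,8]=1  [1,2,3,6,8,10]=6  [2,3,6,8,9,10]=15  [3,6,7,8,9,10]=20  [4,5,7,8,9,10]=6  [5,6,7,8,9,10]=15
  size 7 → [0,1,2,3,6,8,10]=7  [1,2,3,6,8,9,10]=21  [2,3,6,7,8,9,10]=35  [3,5,6,7,8,9,10]=35  [4,5,6,7,8,9,10]=21
  size 8 → [0,1,2,3,6,8,9,10]=28  [1,2,3,6,7,8,9,10]=56  [2,3,5,6,7,8,9,10]=70  [3,4,5,6,7,8,9,10]=56
  size 9 → [0,1,2,3,6,7,8,9,10]=84  [1,2,3,5,6,7,8,9,10]=126  [2,3,4,5,6,7,8,9,10]=126
  first=0(z) contributes 252
  first=4(b) contributes 210
|[w]| = 462

462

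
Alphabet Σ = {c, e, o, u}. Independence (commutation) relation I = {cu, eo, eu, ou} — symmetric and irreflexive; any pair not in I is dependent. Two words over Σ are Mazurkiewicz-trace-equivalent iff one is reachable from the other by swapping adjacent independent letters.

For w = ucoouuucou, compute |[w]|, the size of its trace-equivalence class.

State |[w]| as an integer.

0(u) covers ∅
1(c) covers ∅
2(o) covers 1:c
3(o) covers 2:o
4(u) covers 0:u
5(u) covers 4:u
6(u) covers 5:u
7(c) covers 3:o
8(o) covers 7:c
9(u) covers 6:u
floor of heap: 0:u, 1:c
completions by unplaced set U, small U first (add the entries for U minus each lowest piece of U):
  |U|=1: {8}:1  {9}:1
  |U|=2: {6,9}:1  {7,8}:1  {8,9}:2
  |U|=3: {3,7,8}:1  {5,6,9}:1  {6,8,9}:3  {7,8,9}:3
  |U|=4: {2,3,7,8}:1  {3,7,8,9}:4  {4,5,6,9}:1  {5,6,8,9}:4  {6,7,8,9}:6
  |U|=5: {0,4,5,6,9}:1  {1,2,3,7,8}:1  {2,3,7,8,9}:5  {3,6,7,8,9}:10  {4,5,6,8,9}:5  {5,6,7,8,9}:10
  |U|=6: {0,4,5,6,8,9}:6  {1,2,3,7,8,9}:6  {2,3,6,7,8,9}:15  {3,5,6,7,8,9}:20  {4,5,6,7,8,9}:15
  |U|=7: {0,4,5,6,7,8,9}:21  {1,2,3,6,7,8,9}:21  {2,3,5,6,7,8,9}:35  {3,4,5,6,7,8,9}:35
  |U|=8: {0,3,4,5,6,7,8,9}:56  {1,2,3,5,6,7,8,9}:56  {2,3,4,5,6,7,8,9}:70
  start at 0(u): 126
  start at 1(c): 126
sum over floor = 252

252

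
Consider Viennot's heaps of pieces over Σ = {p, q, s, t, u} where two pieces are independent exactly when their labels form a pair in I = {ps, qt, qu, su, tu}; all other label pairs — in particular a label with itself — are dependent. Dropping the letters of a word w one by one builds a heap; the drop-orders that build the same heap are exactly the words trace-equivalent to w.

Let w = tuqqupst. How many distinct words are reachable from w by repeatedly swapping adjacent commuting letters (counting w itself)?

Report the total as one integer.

75

piece 0:t — minimal
piece 1:u — minimal
piece 2:q — minimal
piece 3:q rests on {2:q}
piece 4:u rests on {1:u}
piece 5:p rests on {0:t, 3:q, 4:u}
piece 6:s rests on {0:t, 3:q}
piece 7:t rests on {5:p, 6:s}
minimal pieces: {0:t, 1:u, 2:q}
ways to finish when only these pieces remain (= sum over removing one remaining piece with nothing left below it):
  1 left: {7}→1
  2 left: {5,7}→1  {6,7}→1
  3 left: {4,5,7}→1  {5,6,7}→2
  4 left: {0,5,6,7}→2  {1,4,5,7}→1  {3,5,6,7}→2  {4,5,6,7}→3
  5 left: {0,3,5,6,7}→4  {0,4,5,6,7}→5  {1,4,5,6,7}→4  {2,3,5,6,7}→2  {3,4,5,6,7}→5
  6 left: {0,1,4,5,6,7}→9  {0,2,3,5,6,7}→6  {0,3,4,5,6,7}→14  {1,3,4,5,6,7}→9  {2,3,4,5,6,7}→7
  placing 0:t first → 16 extensions
  placing 1:u first → 27 extensions
  placing 2:q first → 32 extensions
total linear extensions = 75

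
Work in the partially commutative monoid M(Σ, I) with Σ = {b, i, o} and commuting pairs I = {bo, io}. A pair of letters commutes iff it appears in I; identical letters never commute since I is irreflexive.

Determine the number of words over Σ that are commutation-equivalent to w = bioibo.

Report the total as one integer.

15

piece 0:b — minimal
piece 1:i rests on {0:b}
piece 2:o — minimal
piece 3:i rests on {1:i}
piece 4:b rests on {3:i}
piece 5:o rests on {2:o}
minimal pieces: {0:b, 2:o}
ways to finish when only these pieces remain (= sum over removing one remaining piece with nothing left below it):
  1 left: {4}→1  {5}→1
  2 left: {2,5}→1  {3,4}→1  {4,5}→2
  3 left: {1,3,4}→1  {2,4,5}→3  {3,4,5}→3
  4 left: {0,1,3,4}→1  {1,3,4,5}→4  {2,3,4,5}→6
  placing 0:b first → 10 extensions
  placing 2:o first → 5 extensions
total linear extensions = 15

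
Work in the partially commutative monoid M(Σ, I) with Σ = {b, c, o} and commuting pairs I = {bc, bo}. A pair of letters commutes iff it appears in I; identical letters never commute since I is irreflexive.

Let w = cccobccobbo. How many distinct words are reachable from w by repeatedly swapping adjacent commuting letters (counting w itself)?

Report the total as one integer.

165

piece 0:c — minimal
piece 1:c rests on {0:c}
piece 2:c rests on {1:c}
piece 3:o rests on {2:c}
piece 4:b — minimal
piece 5:c rests on {3:o}
piece 6:c rests on {5:c}
piece 7:o rests on {6:c}
piece 8:b rests on {4:b}
piece 9:b rests on {8:b}
piece 10:o rests on {7:o}
minimal pieces: {0:c, 4:b}
ways to finish when only these pieces remain (= sum over removing one remaining piece with nothing left below it):
  1 left: {9}→1  {10}→1
  2 left: {7,10}→1  {8,9}→1  {9,10}→2
  3 left: {4,8,9}→1  {6,7,10}→1  {7,9,10}→3  {8,9,10}→3
  4 left: {4,8,9,10}→4  {5,6,7,10}→1  {6,7,9,10}→4  {7,8,9,10}→6
  5 left: {3,5,6,7,10}→1  {4,7,8,9,10}→10  {5,6,7,9,10}→5  {6,7,8,9,10}→10
  6 left: {2,3,5,6,7,10}→1  {3,5,6,7,9,10}→6  {4,6,7,8,9,10}→20  {5,6,7,8,9,10}→15
  7 left: {1,2,3,5,6,7,10}→1  {2,3,5,6,7,9,10}→7  {3,5,6,7,8,9,10}→21  {4,5,6,7,8,9,10}→35
  8 left: {0,1,2,3,5,6,7,10}→1  {1,2,3,5,6,7,9,10}→8  {2,3,5,6,7,8,9,10}→28  {3,4,5,6,7,8,9,10}→56
  9 left: {0,1,2,3,5,6,7,9,10}→9  {1,2,3,5,6,7,8,9,10}→36  {2,3,4,5,6,7,8,9,10}→84
  placing 0:c first → 120 extensions
  placing 4:b first → 45 extensions
total linear extensions = 165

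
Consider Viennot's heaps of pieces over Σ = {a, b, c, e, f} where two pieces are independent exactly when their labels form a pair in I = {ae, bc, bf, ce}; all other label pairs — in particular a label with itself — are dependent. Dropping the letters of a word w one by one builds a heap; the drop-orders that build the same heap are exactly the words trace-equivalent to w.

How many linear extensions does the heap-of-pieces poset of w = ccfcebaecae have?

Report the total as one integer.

0(c) covers ∅
1(c) covers 0:c
2(f) covers 1:c
3(c) covers 2:f
4(e) covers 2:f
5(b) covers 4:e
6(a) covers 3:c, 5:b
7(e) covers 5:b
8(c) covers 6:a
9(a) covers 8:c
10(e) covers 7:e
floor of heap: 0:c
completions by unplaced set U, small U first (add the entries for U minus each lowest piece of U):
  |U|=1: {9}:1  {10}:1
  |U|=2: {7,10}:1  {8,9}:1  {9,10}:2
  |U|=3: {6,8,9}:1  {7,9,10}:3  {8,9,10}:3
  |U|=4: {3,6,8,9}:1  {6,8,9,10}:4  {7,8,9,10}:6
  |U|=5: {3,6,8,9,10}:5  {6,7,8,9,10}:10
  |U|=6: {3,6,7,8,9,10}:15  {5,6,7,8,9,10}:10
  |U|=7: {3,5,6,7,8,9,10}:25  {4,5,6,7,8,9,10}:10
  |U|=8: {3,4,5,6,7,8,9,10}:35
  |U|=9: {2,3,4,5,6,7,8,9,10}:35
  start at 0(c): 35

35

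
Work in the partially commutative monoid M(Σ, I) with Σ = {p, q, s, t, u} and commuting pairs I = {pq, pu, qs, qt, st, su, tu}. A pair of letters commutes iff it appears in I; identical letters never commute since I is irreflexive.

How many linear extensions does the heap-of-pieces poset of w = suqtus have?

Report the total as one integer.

60

0(s) covers ∅
1(u) covers ∅
2(q) covers 1:u
3(t) covers ∅
4(u) covers 2:q
5(s) covers 0:s
floor of heap: 0:s, 1:u, 3:t
completions by unplaced set U, small U first (add the entries for U minus each lowest piece of U):
  |U|=1: {3}:1  {4}:1  {5}:1
  |U|=2: {0,5}:1  {2,4}:1  {3,4}:2  {3,5}:2  {4,5}:2
  |U|=3: {0,3,5}:3  {0,4,5}:3  {1,2,4}:1  {2,3,4}:3  {2,4,5}:3  {3,4,5}:6
  |U|=4: {0,2,4,5}:6  {0,3,4,5}:12  {1,2,3,4}:4  {1,2,4,5}:4  {2,3,4,5}:12
  start at 0(s): 20
  start at 1(u): 30
  start at 3(t): 10
sum over floor = 60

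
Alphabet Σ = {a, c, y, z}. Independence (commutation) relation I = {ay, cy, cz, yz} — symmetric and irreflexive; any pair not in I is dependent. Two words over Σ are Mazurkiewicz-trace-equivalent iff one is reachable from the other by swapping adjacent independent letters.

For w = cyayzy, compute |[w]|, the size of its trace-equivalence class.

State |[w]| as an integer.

0(c) covers ∅
1(y) covers ∅
2(a) covers 0:c
3(y) covers 1:y
4(z) covers 2:a
5(y) covers 3:y
floor of heap: 0:c, 1:y
completions by unplaced set U, small U first (add the entries for U minus each lowest piece of U):
  |U|=1: {4}:1  {5}:1
  |U|=2: {2,4}:1  {3,5}:1  {4,5}:2
  |U|=3: {0,2,4}:1  {1,3,5}:1  {2,4,5}:3  {3,4,5}:3
  |U|=4: {0,2,4,5}:4  {1,3,4,5}:4  {2,3,4,5}:6
  start at 0(c): 10
  start at 1(y): 10
sum over floor = 20

20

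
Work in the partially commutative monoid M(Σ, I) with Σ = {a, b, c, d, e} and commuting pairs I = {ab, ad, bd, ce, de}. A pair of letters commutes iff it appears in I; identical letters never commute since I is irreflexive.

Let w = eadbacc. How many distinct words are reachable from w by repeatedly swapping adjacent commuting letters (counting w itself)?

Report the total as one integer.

15

#0=e has no predecessor
#1=a depends on [0:e]
#2=d has no predecessor
#3=b depends on [0:e]
#4=a depends on [1:a]
#5=c depends on [2:d, 3:b, 4:a]
#6=c depends on [5:c]
sources: [0:e, 2:d]
N(rest) = Σ N(rest − s) over sources s of rest; N(one piece) = 1:
  size 1 → [6]=1
  size 2 → [5,6]=1
  size 3 → [2,5,6]=1  [3,5,6]=1  [4,5,6]=1
  size 4 → [1,4,5,6]=1  [2,3,5,6]=2  [2,4,5,6]=2  [3,4,5,6]=2
  size 5 → [1,2,4,5,6]=3  [1,3,4,5,6]=3  [2,3,4,5,6]=6
  first=0(e) contributes 12
  first=2(d) contributes 3
|[w]| = 15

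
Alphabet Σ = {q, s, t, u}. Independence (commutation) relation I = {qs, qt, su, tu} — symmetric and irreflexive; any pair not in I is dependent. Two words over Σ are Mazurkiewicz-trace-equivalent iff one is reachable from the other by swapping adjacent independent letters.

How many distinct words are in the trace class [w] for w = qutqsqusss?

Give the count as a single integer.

drop 0:q onto floor
drop 1:u onto {0:q}
drop 2:t onto floor
drop 3:q onto {1:u}
drop 4:s onto {2:t}
drop 5:q onto {3:q}
drop 6:u onto {5:q}
drop 7:s onto {4:s}
drop 8:s onto {7:s}
drop 9:s onto {8:s}
ground layer = {0:q, 2:t}
drop-orders for the pieces not yet dropped (sum over which currently-grounded one goes next):
  1 to go: {6} 1  {9} 1
  2 to go: {5,6} 1  {6,9} 2  {8,9} 1
  3 to go: {3,5,6} 1  {5,6,9} 3  {6,8,9} 3  {7,8,9} 1
  4 to go: {1,3,5,6} 1  {3,5,6,9} 4  {4,7,8,9} 1  {5,6,8,9} 6  {6,7,8,9} 4
  5 to go: {0,1,3,5,6} 1  {1,3,5,6,9} 5  {2,4,7,8,9} 1  {3,5,6,8,9} 10  {4,6,7,8,9} 5  {5,6,7,8,9} 10
  6 to go: {0,1,3,5,6,9} 6  {1,3,5,6,8,9} 15  {2,4,6,7,8,9} 6  {3,5,6,7,8,9} 20  {4,5,6,7,8,9} 15
  7 to go: {0,1,3,5,6,8,9} 21  {1,3,5,6,7,8,9} 35  {2,4,5,6,7,8,9} 21  {3,4,5,6,7,8,9} 35
  8 to go: {0,1,3,5,6,7,8,9} 56  {1,3,4,5,6,7,8,9} 70  {2,3,4,5,6,7,8,9} 56
  if 0:q drops first: 126 orders
  if 2:t drops first: 126 orders
heap linearizations: 252

252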